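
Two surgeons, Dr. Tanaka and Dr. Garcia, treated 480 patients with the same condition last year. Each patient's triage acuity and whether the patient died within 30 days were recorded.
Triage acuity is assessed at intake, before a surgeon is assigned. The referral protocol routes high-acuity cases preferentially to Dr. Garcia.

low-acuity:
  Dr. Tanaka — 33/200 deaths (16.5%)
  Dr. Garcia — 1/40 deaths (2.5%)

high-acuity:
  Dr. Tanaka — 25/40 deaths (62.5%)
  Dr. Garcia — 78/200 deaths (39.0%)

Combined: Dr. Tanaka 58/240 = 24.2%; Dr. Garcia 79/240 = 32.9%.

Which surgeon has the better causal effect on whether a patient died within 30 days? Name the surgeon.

Dr. Garcia

Nothing the surgeon does changes triage acuity; the imbalance is an allocation artefact. With triage acuity also predicting the outcome, the pooled figure is confounded, and the within-stratum comparison is the causal one.
Within each level — low-acuity: 16.5% vs 2.5%; high-acuity: 62.5% vs 39.0% — Dr. Garcia is lower every time.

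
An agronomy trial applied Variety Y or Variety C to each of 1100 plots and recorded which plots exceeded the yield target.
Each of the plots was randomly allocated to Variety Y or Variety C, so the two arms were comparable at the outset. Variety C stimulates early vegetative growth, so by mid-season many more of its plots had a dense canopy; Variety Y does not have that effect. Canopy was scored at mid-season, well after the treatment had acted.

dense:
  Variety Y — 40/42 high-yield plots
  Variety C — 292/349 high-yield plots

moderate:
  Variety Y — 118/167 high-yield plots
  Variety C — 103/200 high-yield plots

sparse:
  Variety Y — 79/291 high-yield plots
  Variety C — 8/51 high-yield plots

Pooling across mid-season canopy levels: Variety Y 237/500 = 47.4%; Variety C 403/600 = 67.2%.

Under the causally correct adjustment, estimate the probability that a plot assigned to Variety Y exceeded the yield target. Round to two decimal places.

0.47

The mid-season canopy-specific comparison favours Variety Y throughout, but the pooled figures favour Variety C. The question is whether to condition on mid-season canopy.
Stratifying would compare varietys among plots the varietys themselves sorted into mid-season canopy groups — a form of selection on an intermediate. The unconditioned pooled rates give the total causal effect.
So P(outcome | do(Variety Y)) is just the pooled rate for Variety Y: 237/500 = 0.474.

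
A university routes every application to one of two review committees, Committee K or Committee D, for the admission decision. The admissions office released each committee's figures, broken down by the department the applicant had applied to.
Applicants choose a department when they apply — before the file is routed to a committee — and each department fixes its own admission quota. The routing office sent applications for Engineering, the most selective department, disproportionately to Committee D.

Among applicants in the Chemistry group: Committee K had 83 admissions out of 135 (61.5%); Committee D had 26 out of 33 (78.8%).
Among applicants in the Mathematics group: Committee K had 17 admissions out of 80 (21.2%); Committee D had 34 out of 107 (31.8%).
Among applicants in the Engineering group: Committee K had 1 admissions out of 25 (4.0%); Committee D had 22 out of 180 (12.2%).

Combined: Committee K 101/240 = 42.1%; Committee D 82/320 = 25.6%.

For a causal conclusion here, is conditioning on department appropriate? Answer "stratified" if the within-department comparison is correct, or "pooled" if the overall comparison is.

The department-specific comparison favours Committee D throughout, but the pooled figures favour Committee K. The question is whether to condition on department.
Nothing the review committee does changes department; the imbalance is an allocation artefact. With department also predicting the outcome, the pooled figure is confounded, and the within-stratum comparison is the causal one.
Within each level — Chemistry: 61.5% vs 78.8%; Mathematics: 21.2% vs 31.8%; Engineering: 4.0% vs 12.2% — Committee D is higher every time.

stratified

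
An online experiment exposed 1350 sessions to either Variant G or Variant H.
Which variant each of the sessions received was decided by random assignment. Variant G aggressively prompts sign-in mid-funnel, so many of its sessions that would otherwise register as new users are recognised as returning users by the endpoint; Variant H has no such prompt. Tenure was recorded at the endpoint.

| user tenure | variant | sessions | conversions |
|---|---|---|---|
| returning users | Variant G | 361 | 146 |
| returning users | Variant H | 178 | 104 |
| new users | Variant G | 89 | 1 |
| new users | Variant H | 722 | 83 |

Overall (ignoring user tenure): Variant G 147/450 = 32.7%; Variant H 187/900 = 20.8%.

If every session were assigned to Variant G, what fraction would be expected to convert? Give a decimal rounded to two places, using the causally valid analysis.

Variant H is higher inside every user tenure stratum but Variant G is higher in aggregate. Whether to stratify depends on how user tenure relates to the variant.
Because the variant influences user tenure, user tenure is a post-treatment mediator, not a confounder. Stratifying on it would bias the estimate; the causal effect is the crude pooled difference.
So P(outcome | do(Variant G)) is just the pooled rate for Variant G: 147/450 = 0.327.

0.33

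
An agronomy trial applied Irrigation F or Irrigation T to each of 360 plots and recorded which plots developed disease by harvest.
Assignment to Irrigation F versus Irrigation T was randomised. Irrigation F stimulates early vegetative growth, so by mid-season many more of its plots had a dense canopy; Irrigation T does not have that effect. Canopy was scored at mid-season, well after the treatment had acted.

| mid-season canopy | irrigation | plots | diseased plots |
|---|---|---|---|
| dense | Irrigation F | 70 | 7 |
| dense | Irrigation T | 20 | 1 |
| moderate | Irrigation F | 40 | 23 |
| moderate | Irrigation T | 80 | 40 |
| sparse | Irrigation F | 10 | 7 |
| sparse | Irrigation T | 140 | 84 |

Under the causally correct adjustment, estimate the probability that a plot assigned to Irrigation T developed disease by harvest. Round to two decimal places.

0.52

The mid-season canopy-specific comparison favours Irrigation T throughout, but the pooled figures favour Irrigation F. The question is whether to condition on mid-season canopy.
Mid-season canopy lies on the pathway irrigation → mid-season canopy → outcome, so adjusting for it blocks the indirect effect. For the total causal effect of irrigation, use the unadjusted pooled rates.
So P(outcome | do(Irrigation T)) is just the pooled rate for Irrigation T: 125/240 = 0.521.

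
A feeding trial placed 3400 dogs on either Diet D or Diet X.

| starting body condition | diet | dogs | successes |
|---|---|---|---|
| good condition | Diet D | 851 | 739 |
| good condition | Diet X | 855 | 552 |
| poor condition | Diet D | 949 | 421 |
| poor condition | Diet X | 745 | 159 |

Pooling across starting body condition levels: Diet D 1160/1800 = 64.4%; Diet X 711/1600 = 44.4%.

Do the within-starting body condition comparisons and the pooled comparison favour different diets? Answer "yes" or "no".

no

Within each starting body condition level (good condition 86.8% vs 64.6%; poor condition 44.4% vs 21.3%), Diet D has the higher rate every time. Pooled: 64.4% vs 44.4% — Diet D has the higher rate overall. They agree.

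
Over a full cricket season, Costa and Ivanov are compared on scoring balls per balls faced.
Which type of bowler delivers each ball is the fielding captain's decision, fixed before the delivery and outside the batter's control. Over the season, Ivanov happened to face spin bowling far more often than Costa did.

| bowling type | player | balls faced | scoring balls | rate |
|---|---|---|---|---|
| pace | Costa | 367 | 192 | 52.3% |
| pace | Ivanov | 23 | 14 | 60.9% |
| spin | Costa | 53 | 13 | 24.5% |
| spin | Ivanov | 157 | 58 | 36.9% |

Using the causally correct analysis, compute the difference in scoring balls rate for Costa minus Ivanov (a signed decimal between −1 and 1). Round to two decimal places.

-0.10

Here bowling type is a common cause — it drives both which player a case falls under and the outcome. The crude comparison mixes populations; the stratum-specific rates are the causally relevant ones.
Adjusting over the population distribution of bowling type: 0.650·(0.523−0.609) + 0.350·(0.245−0.369) = -0.099.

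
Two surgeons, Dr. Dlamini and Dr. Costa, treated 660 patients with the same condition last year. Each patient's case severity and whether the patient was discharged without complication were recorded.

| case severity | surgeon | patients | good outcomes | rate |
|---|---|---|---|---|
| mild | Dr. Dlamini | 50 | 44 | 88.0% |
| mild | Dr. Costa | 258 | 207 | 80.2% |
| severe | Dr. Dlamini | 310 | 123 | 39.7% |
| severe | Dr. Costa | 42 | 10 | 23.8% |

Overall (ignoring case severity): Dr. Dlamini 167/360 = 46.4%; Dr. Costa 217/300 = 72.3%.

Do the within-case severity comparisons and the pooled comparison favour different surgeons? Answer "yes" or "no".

yes

Within each case severity level (mild 88.0% vs 80.2%; severe 39.7% vs 23.8%), Dr. Dlamini has the higher rate every time. Pooled: 46.4% vs 72.3% — Dr. Costa has the higher rate overall. The two comparisons disagree.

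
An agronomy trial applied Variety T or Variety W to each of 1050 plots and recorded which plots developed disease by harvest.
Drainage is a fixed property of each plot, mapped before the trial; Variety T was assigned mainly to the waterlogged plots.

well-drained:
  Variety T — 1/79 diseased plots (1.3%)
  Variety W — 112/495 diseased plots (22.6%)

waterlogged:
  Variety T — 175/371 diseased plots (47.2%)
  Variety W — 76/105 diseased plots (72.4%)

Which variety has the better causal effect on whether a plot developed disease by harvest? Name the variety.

Variety T

Variety T is lower inside every field drainage stratum but Variety W is lower in aggregate. Whether to stratify depends on how field drainage relates to the variety.
Here field drainage is a common cause — it drives both which variety a case falls under and the outcome. The crude comparison mixes populations; the stratum-specific rates are the causally relevant ones.
Within each level — well-drained: 1.3% vs 22.6%; waterlogged: 47.2% vs 72.4% — Variety T is lower every time.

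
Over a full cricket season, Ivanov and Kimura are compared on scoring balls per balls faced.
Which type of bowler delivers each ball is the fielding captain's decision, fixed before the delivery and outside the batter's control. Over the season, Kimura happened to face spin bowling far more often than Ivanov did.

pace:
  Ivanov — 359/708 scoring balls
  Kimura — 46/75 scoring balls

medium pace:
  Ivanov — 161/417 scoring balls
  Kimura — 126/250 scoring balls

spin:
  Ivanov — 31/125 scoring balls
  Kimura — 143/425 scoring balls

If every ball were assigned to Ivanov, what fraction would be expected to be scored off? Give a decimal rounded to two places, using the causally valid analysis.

Since bowling type is a pre-existing factor (not a product of the player) and it affects the outcome on its own, it is a confounder. The stratified rates, not the pooled rate, identify the causal effect.
Standardising Ivanov to the population bowling type mix: 0.392·359/708 + 0.334·161/417 + 0.275·31/125 = 0.395.

0.40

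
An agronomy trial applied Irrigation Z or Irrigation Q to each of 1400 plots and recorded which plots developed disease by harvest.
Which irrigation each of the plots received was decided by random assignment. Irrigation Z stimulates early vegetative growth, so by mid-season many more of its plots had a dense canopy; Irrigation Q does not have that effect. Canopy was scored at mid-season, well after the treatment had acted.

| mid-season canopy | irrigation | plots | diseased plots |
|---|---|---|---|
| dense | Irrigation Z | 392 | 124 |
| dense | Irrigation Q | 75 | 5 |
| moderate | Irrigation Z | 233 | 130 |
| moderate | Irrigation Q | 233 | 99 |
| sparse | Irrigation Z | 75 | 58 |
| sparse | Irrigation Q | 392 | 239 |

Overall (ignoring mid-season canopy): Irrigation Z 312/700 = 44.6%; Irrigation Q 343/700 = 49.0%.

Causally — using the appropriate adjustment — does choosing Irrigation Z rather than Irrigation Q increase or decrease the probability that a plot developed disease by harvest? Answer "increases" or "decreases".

decreases

Irrigation Q is lower inside every mid-season canopy stratum but Irrigation Z is lower in aggregate. Whether to stratify depends on how mid-season canopy relates to the irrigation.
Because the irrigation influences mid-season canopy, mid-season canopy is a post-treatment mediator, not a confounder. Stratifying on it would bias the estimate; the causal effect is the crude pooled difference.
Pooled: Irrigation Z 44.6% vs Irrigation Q 49.0%; Irrigation Z is lower overall.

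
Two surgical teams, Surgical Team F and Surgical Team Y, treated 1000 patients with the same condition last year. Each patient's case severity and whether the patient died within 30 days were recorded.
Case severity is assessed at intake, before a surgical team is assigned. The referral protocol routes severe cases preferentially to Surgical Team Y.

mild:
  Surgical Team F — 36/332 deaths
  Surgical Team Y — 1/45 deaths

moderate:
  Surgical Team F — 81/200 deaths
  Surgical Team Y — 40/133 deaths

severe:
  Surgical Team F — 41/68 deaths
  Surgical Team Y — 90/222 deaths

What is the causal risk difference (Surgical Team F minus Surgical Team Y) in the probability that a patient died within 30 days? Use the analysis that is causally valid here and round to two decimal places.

+0.12

Case severity is set before the surgical team has any effect — it is not caused by the surgical team — and it independently drives the outcome. That makes it a confounder, so the causal comparison is within case severity levels.
Adjusting over the population distribution of case severity: 0.377·(0.108−0.022) + 0.333·(0.405−0.301) + 0.290·(0.603−0.405) = +0.125.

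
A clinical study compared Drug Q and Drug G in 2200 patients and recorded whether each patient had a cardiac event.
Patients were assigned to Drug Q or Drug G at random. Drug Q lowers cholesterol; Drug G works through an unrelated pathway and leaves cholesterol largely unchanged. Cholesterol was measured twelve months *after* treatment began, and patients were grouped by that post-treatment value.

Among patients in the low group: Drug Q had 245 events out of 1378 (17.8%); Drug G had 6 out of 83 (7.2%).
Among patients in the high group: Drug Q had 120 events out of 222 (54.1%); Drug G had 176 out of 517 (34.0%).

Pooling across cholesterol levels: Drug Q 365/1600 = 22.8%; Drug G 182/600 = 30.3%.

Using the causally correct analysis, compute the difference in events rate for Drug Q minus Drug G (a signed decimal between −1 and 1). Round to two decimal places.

-0.08

Drug G is lower inside every cholesterol stratum but Drug Q is lower in aggregate. Whether to stratify depends on how cholesterol relates to the drug.
The distribution of cholesterol is itself part of what the drug does — it is an intermediate outcome. Holding it fixed would remove that part of the effect; the total effect is the pooled difference.
The causal difference is the pooled difference: 0.228 − 0.303 = -0.075.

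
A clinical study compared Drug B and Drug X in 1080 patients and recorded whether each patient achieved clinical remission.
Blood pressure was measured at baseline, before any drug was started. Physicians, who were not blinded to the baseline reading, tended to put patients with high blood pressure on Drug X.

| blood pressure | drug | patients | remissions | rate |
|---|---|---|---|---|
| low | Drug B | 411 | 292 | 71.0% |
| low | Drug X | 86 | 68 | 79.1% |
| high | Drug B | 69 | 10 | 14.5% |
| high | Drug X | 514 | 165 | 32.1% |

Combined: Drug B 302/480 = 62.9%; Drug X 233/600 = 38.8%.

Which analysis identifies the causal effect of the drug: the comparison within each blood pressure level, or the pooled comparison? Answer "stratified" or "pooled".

stratified

Blood pressure satisfies the back-door criterion: it is not a descendant of the drug, and it blocks the spurious path from drug to outcome. Adjusting for it (i.e., using the within-blood pressure rates) gives the causal effect.
Within each level — low: 71.0% vs 79.1%; high: 14.5% vs 32.1% — Drug X is higher every time.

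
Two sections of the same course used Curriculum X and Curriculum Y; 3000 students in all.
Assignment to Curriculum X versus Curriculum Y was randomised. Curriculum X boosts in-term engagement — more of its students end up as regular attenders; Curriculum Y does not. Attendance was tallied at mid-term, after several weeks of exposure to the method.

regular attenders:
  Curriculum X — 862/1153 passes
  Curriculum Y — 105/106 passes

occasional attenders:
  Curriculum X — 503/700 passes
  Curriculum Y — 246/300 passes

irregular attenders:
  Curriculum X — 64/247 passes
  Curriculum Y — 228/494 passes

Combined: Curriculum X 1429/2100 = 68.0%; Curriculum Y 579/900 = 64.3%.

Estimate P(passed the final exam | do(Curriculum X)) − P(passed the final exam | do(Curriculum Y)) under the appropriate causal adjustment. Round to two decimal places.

Mid-term attendance here is a post-treatment variable shaped by the teaching method; conditioning on it would introduce bias rather than remove it. The overall comparison is the causal one.
The causal difference is the pooled difference: 0.680 − 0.643 = +0.037.

+0.04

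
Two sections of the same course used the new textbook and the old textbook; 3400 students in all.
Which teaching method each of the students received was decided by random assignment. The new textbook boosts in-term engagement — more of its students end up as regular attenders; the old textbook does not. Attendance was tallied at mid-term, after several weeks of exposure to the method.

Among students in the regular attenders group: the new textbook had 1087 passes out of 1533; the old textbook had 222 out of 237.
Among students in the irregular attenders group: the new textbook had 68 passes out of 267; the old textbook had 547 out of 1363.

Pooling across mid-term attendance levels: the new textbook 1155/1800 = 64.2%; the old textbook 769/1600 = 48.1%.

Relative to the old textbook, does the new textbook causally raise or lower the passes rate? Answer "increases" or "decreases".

Because the teaching method influences mid-term attendance, mid-term attendance is a post-treatment mediator, not a confounder. Stratifying on it would bias the estimate; the causal effect is the crude pooled difference.
Pooled: the new textbook 64.2% vs the old textbook 48.1%; the new textbook is higher overall.

increases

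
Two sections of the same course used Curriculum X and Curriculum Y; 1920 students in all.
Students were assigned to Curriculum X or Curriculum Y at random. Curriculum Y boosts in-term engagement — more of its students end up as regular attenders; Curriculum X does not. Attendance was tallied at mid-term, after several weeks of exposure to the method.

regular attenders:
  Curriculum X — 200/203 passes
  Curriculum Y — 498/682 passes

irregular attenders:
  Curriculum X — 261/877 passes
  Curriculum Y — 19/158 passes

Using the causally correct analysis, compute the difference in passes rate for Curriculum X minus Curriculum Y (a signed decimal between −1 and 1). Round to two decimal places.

Curriculum X is higher inside every mid-term attendance stratum but Curriculum Y is higher in aggregate. Whether to stratify depends on how mid-term attendance relates to the teaching method.
Mid-term attendance lies on the pathway teaching method → mid-term attendance → outcome, so adjusting for it blocks the indirect effect. For the total causal effect of teaching method, use the unadjusted pooled rates.
The causal difference is the pooled difference: 0.427 − 0.615 = -0.189.

-0.19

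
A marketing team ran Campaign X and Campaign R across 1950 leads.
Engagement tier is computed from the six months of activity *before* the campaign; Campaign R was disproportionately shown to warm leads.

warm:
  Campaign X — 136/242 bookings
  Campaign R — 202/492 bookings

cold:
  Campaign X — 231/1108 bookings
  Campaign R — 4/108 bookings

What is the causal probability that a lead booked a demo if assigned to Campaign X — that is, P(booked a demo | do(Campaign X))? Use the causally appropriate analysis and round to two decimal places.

The stratified and pooled comparisons disagree (Campaign X wins within each engagement tier; Campaign R wins overall), so the answer turns on the causal role of engagement tier.
Nothing the campaign does changes engagement tier; the imbalance is an allocation artefact. With engagement tier also predicting the outcome, the pooled figure is confounded, and the within-stratum comparison is the causal one.
Standardising Campaign X to the population engagement tier mix: 0.376·136/242 + 0.624·231/1108 = 0.342.

0.34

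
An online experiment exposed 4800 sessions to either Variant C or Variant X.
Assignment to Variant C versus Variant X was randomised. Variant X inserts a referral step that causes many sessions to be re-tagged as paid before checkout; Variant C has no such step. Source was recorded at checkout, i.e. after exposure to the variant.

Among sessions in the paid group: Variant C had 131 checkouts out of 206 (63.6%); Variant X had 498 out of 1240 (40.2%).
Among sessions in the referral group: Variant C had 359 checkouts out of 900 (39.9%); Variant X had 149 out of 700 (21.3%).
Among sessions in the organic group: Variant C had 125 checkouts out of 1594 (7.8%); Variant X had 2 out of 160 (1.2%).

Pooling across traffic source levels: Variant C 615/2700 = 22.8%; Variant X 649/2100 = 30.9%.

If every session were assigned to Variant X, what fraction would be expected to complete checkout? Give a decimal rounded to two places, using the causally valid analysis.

0.31

Stratifying would compare variants among sessions the variants themselves sorted into traffic source groups — a form of selection on an intermediate. The unconditioned pooled rates give the total causal effect.
So P(outcome | do(Variant X)) is just the pooled rate for Variant X: 649/2100 = 0.309.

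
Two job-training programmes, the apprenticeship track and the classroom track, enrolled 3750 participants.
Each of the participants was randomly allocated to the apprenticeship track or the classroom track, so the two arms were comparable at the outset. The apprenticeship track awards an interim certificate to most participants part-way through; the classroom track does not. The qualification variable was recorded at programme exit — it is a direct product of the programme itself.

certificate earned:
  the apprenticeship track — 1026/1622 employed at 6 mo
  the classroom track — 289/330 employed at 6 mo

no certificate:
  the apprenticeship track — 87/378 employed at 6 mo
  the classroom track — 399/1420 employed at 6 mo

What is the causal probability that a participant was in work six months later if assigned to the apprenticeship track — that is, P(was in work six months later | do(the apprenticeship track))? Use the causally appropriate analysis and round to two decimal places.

0.56

Qualification attained during the programme is recorded after the programme and is itself shifted by it — it sits on the causal path from programme to outcome. Conditioning on a mediator would strip out part of the effect we want; the pooled comparison gives the total causal effect.
So P(outcome | do(the apprenticeship track)) is just the pooled rate for the apprenticeship track: 1113/2000 = 0.556.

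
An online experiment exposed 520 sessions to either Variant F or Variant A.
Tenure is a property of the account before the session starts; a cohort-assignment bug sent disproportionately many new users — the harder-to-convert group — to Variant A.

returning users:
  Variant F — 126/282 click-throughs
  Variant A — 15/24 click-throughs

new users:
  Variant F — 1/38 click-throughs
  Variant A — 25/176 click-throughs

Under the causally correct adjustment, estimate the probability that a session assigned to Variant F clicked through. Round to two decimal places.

Within every user tenure level Variant A has the higher rate, yet pooled Variant F does — Simpson's reversal.
Nothing the variant does changes user tenure; the imbalance is an allocation artefact. With user tenure also predicting the outcome, the pooled figure is confounded, and the within-stratum comparison is the causal one.
Standardising Variant F to the population user tenure mix: 0.588·126/282 + 0.412·1/38 = 0.274.

0.27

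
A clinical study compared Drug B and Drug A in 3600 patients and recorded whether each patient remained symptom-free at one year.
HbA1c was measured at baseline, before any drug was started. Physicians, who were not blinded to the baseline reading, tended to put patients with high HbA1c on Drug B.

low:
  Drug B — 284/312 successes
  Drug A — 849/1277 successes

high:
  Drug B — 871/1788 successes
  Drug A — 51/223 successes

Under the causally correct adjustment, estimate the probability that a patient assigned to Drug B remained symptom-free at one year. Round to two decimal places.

HbA1c differs across drugs for reasons unrelated to any effect of the drug itself, and it separately predicts the outcome — a classic confounder. We must compare within HbA1c levels.
Standardising Drug B to the population HbA1c mix: 0.441·284/312 + 0.559·871/1788 = 0.674.

0.67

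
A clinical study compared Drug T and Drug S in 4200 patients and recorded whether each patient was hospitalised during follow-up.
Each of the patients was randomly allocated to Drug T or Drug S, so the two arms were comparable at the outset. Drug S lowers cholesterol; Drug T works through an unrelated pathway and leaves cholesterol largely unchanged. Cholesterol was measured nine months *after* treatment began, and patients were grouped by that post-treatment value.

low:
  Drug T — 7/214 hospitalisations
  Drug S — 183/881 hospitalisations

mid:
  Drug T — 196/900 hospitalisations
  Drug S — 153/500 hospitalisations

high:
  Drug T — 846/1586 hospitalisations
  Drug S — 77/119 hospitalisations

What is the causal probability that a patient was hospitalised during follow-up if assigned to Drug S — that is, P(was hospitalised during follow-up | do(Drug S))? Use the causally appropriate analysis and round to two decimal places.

Drug T is lower inside every cholesterol stratum but Drug S is lower in aggregate. Whether to stratify depends on how cholesterol relates to the drug.
The distribution of cholesterol is itself part of what the drug does — it is an intermediate outcome. Holding it fixed would remove that part of the effect; the total effect is the pooled difference.
So P(outcome | do(Drug S)) is just the pooled rate for Drug S: 413/1500 = 0.275.

0.28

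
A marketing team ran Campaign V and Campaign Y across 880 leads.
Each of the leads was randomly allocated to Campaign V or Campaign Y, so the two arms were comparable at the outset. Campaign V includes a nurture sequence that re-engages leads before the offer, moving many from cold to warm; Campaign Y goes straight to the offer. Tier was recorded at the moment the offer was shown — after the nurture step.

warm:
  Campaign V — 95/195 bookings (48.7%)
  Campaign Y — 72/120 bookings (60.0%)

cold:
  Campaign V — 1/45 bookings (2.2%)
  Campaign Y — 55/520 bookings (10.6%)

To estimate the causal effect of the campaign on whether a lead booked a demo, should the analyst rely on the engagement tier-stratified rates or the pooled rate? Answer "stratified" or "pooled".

The distribution of engagement tier is itself part of what the campaign does — it is an intermediate outcome. Holding it fixed would remove that part of the effect; the total effect is the pooled difference.
Pooled: Campaign V 40.0% vs Campaign Y 19.8%; Campaign V is higher overall.

pooled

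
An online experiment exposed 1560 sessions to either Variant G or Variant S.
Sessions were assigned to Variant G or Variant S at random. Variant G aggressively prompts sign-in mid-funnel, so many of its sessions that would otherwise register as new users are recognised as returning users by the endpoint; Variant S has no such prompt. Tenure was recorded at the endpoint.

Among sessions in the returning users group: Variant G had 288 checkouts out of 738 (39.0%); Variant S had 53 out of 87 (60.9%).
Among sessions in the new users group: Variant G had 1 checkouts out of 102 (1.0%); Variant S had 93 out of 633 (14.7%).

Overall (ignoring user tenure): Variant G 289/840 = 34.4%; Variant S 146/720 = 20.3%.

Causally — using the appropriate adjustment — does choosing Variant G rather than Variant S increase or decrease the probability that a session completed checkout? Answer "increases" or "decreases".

increases

User tenure is recorded after the variant and is itself shifted by it — it sits on the causal path from variant to outcome. Conditioning on a mediator would strip out part of the effect we want; the pooled comparison gives the total causal effect.
Pooled: Variant G 34.4% vs Variant S 20.3%; Variant G is higher overall.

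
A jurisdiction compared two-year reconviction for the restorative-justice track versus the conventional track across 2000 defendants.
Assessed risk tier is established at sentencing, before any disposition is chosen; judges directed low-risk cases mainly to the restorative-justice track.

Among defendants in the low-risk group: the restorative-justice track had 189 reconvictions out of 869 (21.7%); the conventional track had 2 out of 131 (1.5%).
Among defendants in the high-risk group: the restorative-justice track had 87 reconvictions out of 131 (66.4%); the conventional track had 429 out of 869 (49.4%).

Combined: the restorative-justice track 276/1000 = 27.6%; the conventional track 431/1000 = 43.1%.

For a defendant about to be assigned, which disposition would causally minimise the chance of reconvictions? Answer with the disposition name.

the conventional track

the conventional track is lower inside every assessed risk tier stratum but the restorative-justice track is lower in aggregate. Whether to stratify depends on how assessed risk tier relates to the disposition.
Since assessed risk tier is a pre-existing factor (not a product of the disposition) and it affects the outcome on its own, it is a confounder. The stratified rates, not the pooled rate, identify the causal effect.
Within each level — low-risk: 21.7% vs 1.5%; high-risk: 66.4% vs 49.4% — the conventional track is lower every time.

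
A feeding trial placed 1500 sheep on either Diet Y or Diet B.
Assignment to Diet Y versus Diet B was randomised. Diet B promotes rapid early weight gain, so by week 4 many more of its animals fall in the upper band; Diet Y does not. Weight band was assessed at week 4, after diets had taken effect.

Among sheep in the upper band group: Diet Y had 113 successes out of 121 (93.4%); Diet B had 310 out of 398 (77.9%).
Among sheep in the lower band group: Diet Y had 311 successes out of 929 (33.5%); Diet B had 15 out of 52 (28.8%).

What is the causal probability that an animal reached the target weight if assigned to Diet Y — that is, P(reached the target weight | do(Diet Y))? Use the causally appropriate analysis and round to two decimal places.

The stratified and pooled comparisons disagree (Diet Y wins within each week-4 weight band; Diet B wins overall), so the answer turns on the causal role of week-4 weight band.
Because the diet influences week-4 weight band, week-4 weight band is a post-treatment mediator, not a confounder. Stratifying on it would bias the estimate; the causal effect is the crude pooled difference.
So P(outcome | do(Diet Y)) is just the pooled rate for Diet Y: 424/1050 = 0.404.

0.40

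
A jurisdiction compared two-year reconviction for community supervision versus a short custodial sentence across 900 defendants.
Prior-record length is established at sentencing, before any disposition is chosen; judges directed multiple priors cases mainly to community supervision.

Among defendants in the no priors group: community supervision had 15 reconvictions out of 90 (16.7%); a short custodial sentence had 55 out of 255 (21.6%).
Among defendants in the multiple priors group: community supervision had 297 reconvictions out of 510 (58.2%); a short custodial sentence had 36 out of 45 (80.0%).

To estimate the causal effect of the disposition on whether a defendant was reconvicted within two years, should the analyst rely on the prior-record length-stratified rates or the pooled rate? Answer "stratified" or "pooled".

Prior-record length satisfies the back-door criterion: it is not a descendant of the disposition, and it blocks the spurious path from disposition to outcome. Adjusting for it (i.e., using the within-prior-record length rates) gives the causal effect.
Within each level — no priors: 16.7% vs 21.6%; multiple priors: 58.2% vs 80.0% — community supervision is lower every time.

stratified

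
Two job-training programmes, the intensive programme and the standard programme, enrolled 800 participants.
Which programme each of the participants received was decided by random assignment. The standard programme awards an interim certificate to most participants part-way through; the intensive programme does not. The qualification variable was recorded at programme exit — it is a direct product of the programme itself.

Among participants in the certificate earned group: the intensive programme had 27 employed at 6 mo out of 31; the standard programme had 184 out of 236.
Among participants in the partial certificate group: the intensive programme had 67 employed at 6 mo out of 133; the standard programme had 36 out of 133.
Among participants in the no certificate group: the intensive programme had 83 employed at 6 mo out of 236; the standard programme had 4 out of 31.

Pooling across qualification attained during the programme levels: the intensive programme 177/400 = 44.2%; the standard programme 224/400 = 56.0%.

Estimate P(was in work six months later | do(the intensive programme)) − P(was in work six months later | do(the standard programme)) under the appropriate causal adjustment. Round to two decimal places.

Qualification attained during the programme lies on the pathway programme → qualification attained during the programme → outcome, so adjusting for it blocks the indirect effect. For the total causal effect of programme, use the unadjusted pooled rates.
The causal difference is the pooled difference: 0.443 − 0.560 = -0.117.

-0.12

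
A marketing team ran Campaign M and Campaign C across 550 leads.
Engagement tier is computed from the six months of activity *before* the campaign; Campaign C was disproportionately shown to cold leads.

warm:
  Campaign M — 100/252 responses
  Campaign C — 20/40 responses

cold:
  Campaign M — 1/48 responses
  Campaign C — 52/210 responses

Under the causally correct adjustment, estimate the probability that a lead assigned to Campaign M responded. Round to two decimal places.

0.22

Engagement tier is set before the campaign has any effect — it is not caused by the campaign — and it independently drives the outcome. That makes it a confounder, so the causal comparison is within engagement tier levels.
Standardising Campaign M to the population engagement tier mix: 0.531·100/252 + 0.469·1/48 = 0.220.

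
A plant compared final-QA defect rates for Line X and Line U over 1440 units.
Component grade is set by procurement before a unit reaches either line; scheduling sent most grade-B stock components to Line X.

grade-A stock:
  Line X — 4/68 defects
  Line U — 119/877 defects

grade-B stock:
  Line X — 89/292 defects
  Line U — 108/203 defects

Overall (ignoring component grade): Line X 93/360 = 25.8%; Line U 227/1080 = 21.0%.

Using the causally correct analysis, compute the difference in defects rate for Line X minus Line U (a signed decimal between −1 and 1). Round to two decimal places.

Here component grade is a common cause — it drives both which line a case falls under and the outcome. The crude comparison mixes populations; the stratum-specific rates are the causally relevant ones.
Adjusting over the population distribution of component grade: 0.656·(0.059−0.136) + 0.344·(0.305−0.532) = -0.129.

-0.13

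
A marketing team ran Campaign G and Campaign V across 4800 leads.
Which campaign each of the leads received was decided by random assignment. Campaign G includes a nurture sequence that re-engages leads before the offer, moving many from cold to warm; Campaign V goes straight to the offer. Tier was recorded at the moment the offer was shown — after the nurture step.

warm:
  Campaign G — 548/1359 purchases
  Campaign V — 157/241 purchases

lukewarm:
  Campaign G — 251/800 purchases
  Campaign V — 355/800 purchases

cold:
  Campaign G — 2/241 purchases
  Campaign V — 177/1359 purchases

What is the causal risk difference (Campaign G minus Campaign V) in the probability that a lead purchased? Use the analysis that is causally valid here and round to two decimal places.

+0.05

The engagement tier-specific comparison favours Campaign V throughout, but the pooled figures favour Campaign G. The question is whether to condition on engagement tier.
Engagement tier here is a post-treatment variable shaped by the campaign; conditioning on it would introduce bias rather than remove it. The overall comparison is the causal one.
The causal difference is the pooled difference: 0.334 − 0.287 = +0.047.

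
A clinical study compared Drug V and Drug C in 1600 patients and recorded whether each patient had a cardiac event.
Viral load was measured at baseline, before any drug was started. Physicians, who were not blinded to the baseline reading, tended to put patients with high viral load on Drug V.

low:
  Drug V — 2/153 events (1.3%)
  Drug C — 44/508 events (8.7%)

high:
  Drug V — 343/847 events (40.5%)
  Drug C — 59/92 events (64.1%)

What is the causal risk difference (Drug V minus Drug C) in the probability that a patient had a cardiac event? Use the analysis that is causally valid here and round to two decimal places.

-0.17

Here viral load is a common cause — it drives both which drug a case falls under and the outcome. The crude comparison mixes populations; the stratum-specific rates are the causally relevant ones.
Adjusting over the population distribution of viral load: 0.413·(0.013−0.087) + 0.587·(0.405−0.641) = -0.169.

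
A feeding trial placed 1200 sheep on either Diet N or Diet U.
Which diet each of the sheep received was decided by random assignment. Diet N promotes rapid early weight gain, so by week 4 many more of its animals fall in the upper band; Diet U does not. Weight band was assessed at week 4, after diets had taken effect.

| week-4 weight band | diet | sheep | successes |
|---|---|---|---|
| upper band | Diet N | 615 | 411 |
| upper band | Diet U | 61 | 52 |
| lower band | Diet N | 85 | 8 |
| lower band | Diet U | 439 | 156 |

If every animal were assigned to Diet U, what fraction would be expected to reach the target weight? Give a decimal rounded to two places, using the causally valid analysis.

0.42

Because the diet influences week-4 weight band, week-4 weight band is a post-treatment mediator, not a confounder. Stratifying on it would bias the estimate; the causal effect is the crude pooled difference.
So P(outcome | do(Diet U)) is just the pooled rate for Diet U: 208/500 = 0.416.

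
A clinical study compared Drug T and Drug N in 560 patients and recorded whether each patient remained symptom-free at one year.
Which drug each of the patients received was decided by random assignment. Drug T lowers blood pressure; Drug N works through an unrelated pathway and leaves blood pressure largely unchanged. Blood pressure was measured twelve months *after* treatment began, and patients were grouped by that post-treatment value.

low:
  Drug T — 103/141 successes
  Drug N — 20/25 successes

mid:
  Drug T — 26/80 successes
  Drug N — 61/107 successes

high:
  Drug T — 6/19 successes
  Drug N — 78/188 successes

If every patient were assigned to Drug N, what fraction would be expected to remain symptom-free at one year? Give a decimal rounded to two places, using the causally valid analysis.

0.50

The stratified and pooled comparisons disagree (Drug N wins within each blood pressure; Drug T wins overall), so the answer turns on the causal role of blood pressure.
Blood pressure here is a post-treatment variable shaped by the drug; conditioning on it would introduce bias rather than remove it. The overall comparison is the causal one.
So P(outcome | do(Drug N)) is just the pooled rate for Drug N: 159/320 = 0.497.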